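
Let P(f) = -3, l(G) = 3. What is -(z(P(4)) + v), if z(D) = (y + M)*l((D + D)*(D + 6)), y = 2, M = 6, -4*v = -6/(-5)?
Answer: -237/10 ≈ -23.700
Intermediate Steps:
v = -3/10 (v = -(-3)/(2*(-5)) = -(-3)*(-1)/(2*5) = -¼*6/5 = -3/10 ≈ -0.30000)
z(D) = 24 (z(D) = (2 + 6)*3 = 8*3 = 24)
-(z(P(4)) + v) = -(24 - 3/10) = -1*237/10 = -237/10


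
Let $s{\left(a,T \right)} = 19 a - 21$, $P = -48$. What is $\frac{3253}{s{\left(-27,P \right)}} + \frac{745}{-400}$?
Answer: $- \frac{169903}{21360} \approx -7.9543$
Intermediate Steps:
$s{\left(a,T \right)} = -21 + 19 a$
$\frac{3253}{s{\left(-27,P \right)}} + \frac{745}{-400} = \frac{3253}{-21 + 19 \left(-27\right)} + \frac{745}{-400} = \frac{3253}{-21 - 513} + 745 \left(- \frac{1}{400}\right) = \frac{3253}{-534} - \frac{149}{80} = 3253 \left(- \frac{1}{534}\right) - \frac{149}{80} = - \frac{3253}{534} - \frac{149}{80} = - \frac{169903}{21360}$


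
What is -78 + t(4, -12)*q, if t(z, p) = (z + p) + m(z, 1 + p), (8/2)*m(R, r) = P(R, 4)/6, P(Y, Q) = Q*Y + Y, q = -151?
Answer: 6025/6 ≈ 1004.2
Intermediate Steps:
P(Y, Q) = Y + Q*Y
m(R, r) = 5*R/24 (m(R, r) = ((R*(1 + 4))/6)/4 = ((R*5)*(⅙))/4 = ((5*R)*(⅙))/4 = (5*R/6)/4 = 5*R/24)
t(z, p) = p + 29*z/24 (t(z, p) = (z + p) + 5*z/24 = (p + z) + 5*z/24 = p + 29*z/24)
-78 + t(4, -12)*q = -78 + (-12 + (29/24)*4)*(-151) = -78 + (-12 + 29/6)*(-151) = -78 - 43/6*(-151) = -78 + 6493/6 = 6025/6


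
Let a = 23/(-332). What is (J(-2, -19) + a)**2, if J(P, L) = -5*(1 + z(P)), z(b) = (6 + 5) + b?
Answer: 276324129/110224 ≈ 2506.9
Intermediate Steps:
z(b) = 11 + b
J(P, L) = -60 - 5*P (J(P, L) = -5*(1 + (11 + P)) = -5*(12 + P) = -60 - 5*P)
a = -23/332 (a = 23*(-1/332) = -23/332 ≈ -0.069277)
(J(-2, -19) + a)**2 = ((-60 - 5*(-2)) - 23/332)**2 = ((-60 + 10) - 23/332)**2 = (-50 - 23/332)**2 = (-16623/332)**2 = 276324129/110224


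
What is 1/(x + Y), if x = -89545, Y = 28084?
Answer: -1/61461 ≈ -1.6270e-5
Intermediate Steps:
1/(x + Y) = 1/(-89545 + 28084) = 1/(-61461) = -1/61461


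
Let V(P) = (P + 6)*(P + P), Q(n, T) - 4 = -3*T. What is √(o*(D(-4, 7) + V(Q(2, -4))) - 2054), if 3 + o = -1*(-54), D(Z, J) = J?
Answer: √34207 ≈ 184.95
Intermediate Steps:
Q(n, T) = 4 - 3*T
o = 51 (o = -3 - 1*(-54) = -3 + 54 = 51)
V(P) = 2*P*(6 + P) (V(P) = (6 + P)*(2*P) = 2*P*(6 + P))
√(o*(D(-4, 7) + V(Q(2, -4))) - 2054) = √(51*(7 + 2*(4 - 3*(-4))*(6 + (4 - 3*(-4)))) - 2054) = √(51*(7 + 2*(4 + 12)*(6 + (4 + 12))) - 2054) = √(51*(7 + 2*16*(6 + 16)) - 2054) = √(51*(7 + 2*16*22) - 2054) = √(51*(7 + 704) - 2054) = √(51*711 - 2054) = √(36261 - 2054) = √34207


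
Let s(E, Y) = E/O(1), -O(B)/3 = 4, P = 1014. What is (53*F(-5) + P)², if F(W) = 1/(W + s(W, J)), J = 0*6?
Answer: 3039757956/3025 ≈ 1.0049e+6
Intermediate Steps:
O(B) = -12 (O(B) = -3*4 = -12)
J = 0
s(E, Y) = -E/12 (s(E, Y) = E/(-12) = E*(-1/12) = -E/12)
F(W) = 12/(11*W) (F(W) = 1/(W - W/12) = 1/(11*W/12) = 12/(11*W))
(53*F(-5) + P)² = (53*((12/11)/(-5)) + 1014)² = (53*((12/11)*(-⅕)) + 1014)² = (53*(-12/55) + 1014)² = (-636/55 + 1014)² = (55134/55)² = 3039757956/3025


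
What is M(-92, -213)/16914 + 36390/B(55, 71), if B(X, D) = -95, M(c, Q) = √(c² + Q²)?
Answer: -7278/19 + √53833/16914 ≈ -383.04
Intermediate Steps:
M(c, Q) = √(Q² + c²)
M(-92, -213)/16914 + 36390/B(55, 71) = √((-213)² + (-92)²)/16914 + 36390/(-95) = √(45369 + 8464)*(1/16914) + 36390*(-1/95) = √53833*(1/16914) - 7278/19 = √53833/16914 - 7278/19 = -7278/19 + √53833/16914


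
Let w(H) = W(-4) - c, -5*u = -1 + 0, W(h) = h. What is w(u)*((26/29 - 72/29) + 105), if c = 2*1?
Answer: -17994/29 ≈ -620.48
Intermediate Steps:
c = 2
u = 1/5 (u = -(-1 + 0)/5 = -1/5*(-1) = 1/5 ≈ 0.20000)
w(H) = -6 (w(H) = -4 - 1*2 = -4 - 2 = -6)
w(u)*((26/29 - 72/29) + 105) = -6*((26/29 - 72/29) + 105) = -6*(-46/29 + 105) = -6*2999/29 = -17994/29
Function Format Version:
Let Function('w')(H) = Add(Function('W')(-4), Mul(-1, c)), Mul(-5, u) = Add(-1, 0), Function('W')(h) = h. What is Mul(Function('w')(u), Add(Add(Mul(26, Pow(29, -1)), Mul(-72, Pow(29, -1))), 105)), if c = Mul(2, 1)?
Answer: Rational(-17994, 29) ≈ -620.48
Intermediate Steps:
c = 2
u = Rational(1, 5) (u = Mul(Rational(-1, 5), Add(-1, 0)) = Mul(Rational(-1, 5), -1) = Rational(1, 5) ≈ 0.20000)
Function('w')(H) = -6 (Function('w')(H) = Add(-4, Mul(-1, 2)) = Add(-4, -2) = -6)
Mul(Function('w')(u), Add(Add(Mul(26, Pow(29, -1)), Mul(-72, Pow(29, -1))), 105)) = Mul(-6, Add(Add(Mul(26, Pow(29, -1)), Mul(-72, Pow(29, -1))), 105)) = Mul(-6, Add(Add(Mul(26, Rational(1, 29)), Mul(-72, Rational(1, 29))), 105)) = Mul(-6, Add(Add(Rational(26, 29), Rational(-72, 29)), 105)) = Mul(-6, Add(Rational(-46, 29), 105)) = Mul(-6, Rational(2999, 29)) = Rational(-17994, 29)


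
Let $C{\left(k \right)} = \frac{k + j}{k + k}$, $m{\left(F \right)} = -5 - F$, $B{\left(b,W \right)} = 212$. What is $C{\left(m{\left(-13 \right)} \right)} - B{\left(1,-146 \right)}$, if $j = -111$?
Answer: $- \frac{3495}{16} \approx -218.44$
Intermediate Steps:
$C{\left(k \right)} = \frac{-111 + k}{2 k}$ ($C{\left(k \right)} = \frac{k - 111}{k + k} = \frac{-111 + k}{2 k}$)
$C{\left(m{\left(-13 \right)} \right)} - B{\left(1,-146 \right)} = \frac{-111 - -8}{2 \left(-5 - -13\right)} - 212 = \frac{-111 + \left(-5 + 13\right)}{2 \left(-5 + 13\right)} - 212 = \frac{-111 + 8}{2 \cdot 8} - 212 = \frac{1}{2} \cdot \frac{1}{8} \left(-103\right) - 212 = - \frac{103}{16} - 212 = - \frac{3495}{16}$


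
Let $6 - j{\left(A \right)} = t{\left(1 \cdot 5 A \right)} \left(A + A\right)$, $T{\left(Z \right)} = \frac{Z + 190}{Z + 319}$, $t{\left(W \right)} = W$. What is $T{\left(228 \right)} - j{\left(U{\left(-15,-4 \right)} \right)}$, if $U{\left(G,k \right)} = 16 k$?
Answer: $\frac{22402256}{547} \approx 40955.0$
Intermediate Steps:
$T{\left(Z \right)} = \frac{190 + Z}{319 + Z}$
$j{\left(A \right)} = 6 - 10 A^{2}$ ($j{\left(A \right)} = 6 - 1 \cdot 5 A \left(A + A\right) = 6 - 5 A 2 A = 6 - 10 A^{2}$)
$T{\left(228 \right)} - j{\left(U{\left(-15,-4 \right)} \right)} = \frac{190 + 228}{319 + 228} - \left(6 - 10 \left(16 \left(-4\right)\right)^{2}\right) = \frac{1}{547} \cdot 418 - \left(6 - 10 \left(-64\right)^{2}\right) = \frac{1}{547} \cdot 418 - \left(6 - 40960\right) = \frac{418}{547} - \left(6 - 40960\right) = \frac{418}{547} - -40954 = \frac{418}{547} + 40954 = \frac{22402256}{547}$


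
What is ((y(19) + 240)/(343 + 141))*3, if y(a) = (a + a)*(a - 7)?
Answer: 522/121 ≈ 4.3140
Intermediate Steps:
y(a) = 2*a*(-7 + a) (y(a) = (2*a)*(-7 + a) = 2*a*(-7 + a))
((y(19) + 240)/(343 + 141))*3 = ((2*19*(-7 + 19) + 240)/(343 + 141))*3 = ((2*19*12 + 240)/484)*3 = ((456 + 240)*(1/484))*3 = (696*(1/484))*3 = (174/121)*3 = 522/121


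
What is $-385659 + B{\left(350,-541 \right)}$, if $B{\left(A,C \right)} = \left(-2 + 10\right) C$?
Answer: $-389987$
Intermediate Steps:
$B{\left(A,C \right)} = 8 C$
$-385659 + B{\left(350,-541 \right)} = -385659 + 8 \left(-541\right) = -385659 - 4328 = -389987$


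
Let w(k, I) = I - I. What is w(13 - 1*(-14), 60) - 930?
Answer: -930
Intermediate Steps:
w(k, I) = 0
w(13 - 1*(-14), 60) - 930 = 0 - 930 = -930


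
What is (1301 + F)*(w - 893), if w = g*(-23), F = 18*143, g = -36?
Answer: -251875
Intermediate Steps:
F = 2574
w = 828 (w = -36*(-23) = 828)
(1301 + F)*(w - 893) = (1301 + 2574)*(828 - 893) = 3875*(-65) = -251875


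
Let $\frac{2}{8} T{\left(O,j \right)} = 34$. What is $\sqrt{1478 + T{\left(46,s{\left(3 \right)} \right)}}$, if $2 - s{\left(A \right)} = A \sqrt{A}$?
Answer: $\sqrt{1614} \approx 40.175$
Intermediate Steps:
$s{\left(A \right)} = 2 - A^{\frac{3}{2}}$ ($s{\left(A \right)} = 2 - A \sqrt{A} = 2 - A^{\frac{3}{2}}$)
$T{\left(O,j \right)} = 136$ ($T{\left(O,j \right)} = 4 \cdot 34 = 136$)
$\sqrt{1478 + T{\left(46,s{\left(3 \right)} \right)}} = \sqrt{1478 + 136} = \sqrt{1614}$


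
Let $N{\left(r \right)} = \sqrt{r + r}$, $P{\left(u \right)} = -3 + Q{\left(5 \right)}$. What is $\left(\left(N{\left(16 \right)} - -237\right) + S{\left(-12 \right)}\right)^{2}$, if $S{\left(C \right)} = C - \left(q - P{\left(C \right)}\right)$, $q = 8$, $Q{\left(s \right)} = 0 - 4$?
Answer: $44132 + 1680 \sqrt{2} \approx 46508.0$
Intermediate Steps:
$Q{\left(s \right)} = -4$ ($Q{\left(s \right)} = 0 - 4 = -4$)
$P{\left(u \right)} = -7$ ($P{\left(u \right)} = -3 - 4 = -7$)
$N{\left(r \right)} = \sqrt{2} \sqrt{r}$ ($N{\left(r \right)} = \sqrt{2 r} = \sqrt{2} \sqrt{r}$)
$S{\left(C \right)} = -15 + C$ ($S{\left(C \right)} = C - \left(8 - -7\right) = C - \left(8 + 7\right) = C - 15 = -15 + C$)
$\left(\left(N{\left(16 \right)} - -237\right) + S{\left(-12 \right)}\right)^{2} = \left(\left(\sqrt{2} \sqrt{16} - -237\right) - 27\right)^{2} = \left(\left(\sqrt{2} \cdot 4 + 237\right) - 27\right)^{2} = \left(\left(4 \sqrt{2} + 237\right) - 27\right)^{2} = \left(\left(237 + 4 \sqrt{2}\right) - 27\right)^{2} = \left(210 + 4 \sqrt{2}\right)^{2}$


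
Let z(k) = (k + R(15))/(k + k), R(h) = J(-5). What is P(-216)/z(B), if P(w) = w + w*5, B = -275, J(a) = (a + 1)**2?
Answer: -712800/259 ≈ -2752.1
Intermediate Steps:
J(a) = (1 + a)**2
R(h) = 16 (R(h) = (1 - 5)**2 = (-4)**2 = 16)
z(k) = (16 + k)/(2*k) (z(k) = (k + 16)/(k + k) = (16 + k)/((2*k)) = (16 + k)*(1/(2*k)) = (16 + k)/(2*k))
P(w) = 6*w (P(w) = w + 5*w = 6*w)
P(-216)/z(B) = (6*(-216))/(((1/2)*(16 - 275)/(-275))) = -1296/((1/2)*(-1/275)*(-259)) = -1296/259/550 = -1296*550/259 = -712800/259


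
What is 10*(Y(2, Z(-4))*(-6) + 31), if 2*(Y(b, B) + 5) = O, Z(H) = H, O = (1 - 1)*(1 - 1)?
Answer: 610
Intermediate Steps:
O = 0 (O = 0*0 = 0)
Y(b, B) = -5 (Y(b, B) = -5 + (½)*0 = -5 + 0 = -5)
10*(Y(2, Z(-4))*(-6) + 31) = 10*(-5*(-6) + 31) = 10*(30 + 31) = 10*61 = 610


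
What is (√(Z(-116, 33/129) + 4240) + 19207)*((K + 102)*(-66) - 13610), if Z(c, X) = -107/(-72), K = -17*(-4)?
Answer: -476909810 - 12415*√610774/6 ≈ -4.7853e+8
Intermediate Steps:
K = 68
Z(c, X) = 107/72 (Z(c, X) = -107*(-1/72) = 107/72)
(√(Z(-116, 33/129) + 4240) + 19207)*((K + 102)*(-66) - 13610) = (√(107/72 + 4240) + 19207)*((68 + 102)*(-66) - 13610) = (√(305387/72) + 19207)*(170*(-66) - 13610) = (√610774/12 + 19207)*(-11220 - 13610) = (19207 + √610774/12)*(-24830) = -476909810 - 12415*√610774/6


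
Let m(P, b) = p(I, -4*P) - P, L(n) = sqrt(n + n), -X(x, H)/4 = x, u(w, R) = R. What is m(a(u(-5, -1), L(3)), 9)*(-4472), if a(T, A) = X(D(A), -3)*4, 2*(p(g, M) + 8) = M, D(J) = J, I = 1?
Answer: 35776 - 214656*sqrt(6) ≈ -4.9002e+5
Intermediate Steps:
p(g, M) = -8 + M/2
X(x, H) = -4*x
L(n) = sqrt(2)*sqrt(n) (L(n) = sqrt(2*n) = sqrt(2)*sqrt(n))
a(T, A) = -16*A (a(T, A) = -4*A*4 = -16*A)
m(P, b) = -8 - 3*P (m(P, b) = (-8 + (-4*P)/2) - P = (-8 - 2*P) - P = -8 - 3*P)
m(a(u(-5, -1), L(3)), 9)*(-4472) = (-8 - (-48)*sqrt(2)*sqrt(3))*(-4472) = (-8 - (-48)*sqrt(6))*(-4472) = (-8 + 48*sqrt(6))*(-4472) = 35776 - 214656*sqrt(6)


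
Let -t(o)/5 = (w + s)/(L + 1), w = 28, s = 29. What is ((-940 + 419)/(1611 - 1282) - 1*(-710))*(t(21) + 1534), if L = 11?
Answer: 201138547/188 ≈ 1.0699e+6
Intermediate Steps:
t(o) = -95/4 (t(o) = -5*(28 + 29)/(11 + 1) = -285/12 = -5*19/4 = -95/4)
((-940 + 419)/(1611 - 1282) - 1*(-710))*(t(21) + 1534) = ((-940 + 419)/(1611 - 1282) - 1*(-710))*(-95/4 + 1534) = (-521/329 + 710)*(6041/4) = (233069/329)*(6041/4) = 201138547/188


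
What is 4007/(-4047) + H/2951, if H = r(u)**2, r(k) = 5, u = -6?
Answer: -11723482/11942697 ≈ -0.98164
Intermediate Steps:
H = 25 (H = 5**2 = 25)
4007/(-4047) + H/2951 = 4007/(-4047) + 25/2951 = 4007*(-1/4047) + 25*(1/2951) = -4007/4047 + 25/2951 = -11723482/11942697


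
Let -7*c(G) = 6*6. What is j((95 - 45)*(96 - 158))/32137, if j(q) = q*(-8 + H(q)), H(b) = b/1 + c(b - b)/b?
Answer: 67443564/224959 ≈ 299.80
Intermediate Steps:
c(G) = -36/7 (c(G) = -6*6/7 = -⅐*36 = -36/7)
H(b) = b - 36/(7*b) (H(b) = b/1 - 36/(7*b) = b*1 - 36/(7*b) = b - 36/(7*b))
j(q) = q*(-8 + q - 36/(7*q)) (j(q) = q*(-8 + (q - 36/(7*q))) = q*(-8 + q - 36/(7*q)))
j((95 - 45)*(96 - 158))/32137 = (-36/7 + ((95 - 45)*(96 - 158))*(-8 + (95 - 45)*(96 - 158)))/32137 = (-36/7 + (50*(-62))*(-8 + 50*(-62)))*(1/32137) = (-36/7 - 3100*(-8 - 3100))*(1/32137) = (-36/7 - 3100*(-3108))*(1/32137) = (-36/7 + 9634800)*(1/32137) = (67443564/7)*(1/32137) = 67443564/224959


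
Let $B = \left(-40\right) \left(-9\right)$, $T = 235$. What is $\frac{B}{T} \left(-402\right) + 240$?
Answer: $- \frac{17664}{47} \approx -375.83$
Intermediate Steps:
$B = 360$
$\frac{B}{T} \left(-402\right) + 240 = \frac{360}{235} \left(-402\right) + 240 = 360 \cdot \frac{1}{235} \left(-402\right) + 240 = \frac{72}{47} \left(-402\right) + 240 = - \frac{28944}{47} + 240 = - \frac{17664}{47}$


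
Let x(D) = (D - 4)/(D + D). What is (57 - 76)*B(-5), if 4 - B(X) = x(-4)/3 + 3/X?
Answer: -1216/15 ≈ -81.067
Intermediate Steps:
x(D) = (-4 + D)/(2*D) (x(D) = (-4 + D)/((2*D)) = (-4 + D)*(1/(2*D)) = (-4 + D)/(2*D))
B(X) = 11/3 - 3/X (B(X) = 4 - (((1/2)*(-4 - 4)/(-4))/3 + 3/X) = 4 - (((1/2)*(-1/4)*(-8))*(1/3) + 3/X) = 4 - (1*(1/3) + 3/X) = 4 - (1/3 + 3/X) = 4 + (-1/3 - 3/X) = 11/3 - 3/X)
(57 - 76)*B(-5) = (57 - 76)*(11/3 - 3/(-5)) = -19*(11/3 - 3*(-1/5)) = -19*(11/3 + 3/5) = -19*64/15 = -1216/15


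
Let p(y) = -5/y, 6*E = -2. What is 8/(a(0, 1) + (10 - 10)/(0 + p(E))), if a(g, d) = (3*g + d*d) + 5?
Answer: 4/3 ≈ 1.3333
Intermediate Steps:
E = -⅓ (E = (⅙)*(-2) = -⅓ ≈ -0.33333)
a(g, d) = 5 + d² + 3*g (a(g, d) = (3*g + d²) + 5 = (d² + 3*g) + 5 = 5 + d² + 3*g)
8/(a(0, 1) + (10 - 10)/(0 + p(E))) = 8/((5 + 1² + 3*0) + (10 - 10)/(0 - 5/(-⅓))) = 8/((5 + 1 + 0) + 0/(0 - 5*(-3))) = 8/(6 + 0/(0 + 15)) = 8/(6 + 0/15) = 8/(6 + 0*(1/15)) = 8/(6 + 0) = 8/6 = (⅙)*8 = 4/3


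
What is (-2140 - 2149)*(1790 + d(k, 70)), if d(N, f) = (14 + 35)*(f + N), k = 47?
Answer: -32266147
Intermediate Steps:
d(N, f) = 49*N + 49*f (d(N, f) = 49*(N + f) = 49*N + 49*f)
(-2140 - 2149)*(1790 + d(k, 70)) = (-2140 - 2149)*(1790 + (49*47 + 49*70)) = -4289*(1790 + (2303 + 3430)) = -4289*(1790 + 5733) = -4289*7523 = -32266147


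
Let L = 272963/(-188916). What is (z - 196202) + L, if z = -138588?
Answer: -63247460603/188916 ≈ -3.3479e+5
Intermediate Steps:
L = -272963/188916 (L = 272963*(-1/188916) = -272963/188916 ≈ -1.4449)
(z - 196202) + L = (-138588 - 196202) - 272963/188916 = -334790 - 272963/188916 = -63247460603/188916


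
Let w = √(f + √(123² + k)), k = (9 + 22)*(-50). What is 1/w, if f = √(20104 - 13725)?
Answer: (√6379 + √13579)^(-½) ≈ 0.071356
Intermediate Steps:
k = -1550 (k = 31*(-50) = -1550)
f = √6379 ≈ 79.869
w = √(√6379 + √13579) (w = √(√6379 + √(123² - 1550)) = √(√6379 + √(15129 - 1550)) = √(√6379 + √13579) ≈ 14.014)
1/w = 1/(√(√6379 + √13579)) = (√6379 + √13579)^(-½)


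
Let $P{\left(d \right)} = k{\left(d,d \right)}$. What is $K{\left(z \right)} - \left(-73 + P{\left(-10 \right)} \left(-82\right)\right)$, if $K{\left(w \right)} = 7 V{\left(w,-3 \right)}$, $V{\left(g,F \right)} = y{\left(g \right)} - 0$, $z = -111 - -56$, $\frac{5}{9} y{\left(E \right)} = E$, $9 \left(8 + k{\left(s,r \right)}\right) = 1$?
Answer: $- \frac{11402}{9} \approx -1266.9$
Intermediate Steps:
$k{\left(s,r \right)} = - \frac{71}{9}$ ($k{\left(s,r \right)} = -8 + \frac{1}{9} \cdot 1 = -8 + \frac{1}{9} = - \frac{71}{9}$)
$P{\left(d \right)} = - \frac{71}{9}$
$y{\left(E \right)} = \frac{9 E}{5}$
$z = -55$ ($z = -111 + 56 = -55$)
$V{\left(g,F \right)} = \frac{9 g}{5}$ ($V{\left(g,F \right)} = \frac{9 g}{5} - 0 = \frac{9 g}{5} + 0 = \frac{9 g}{5}$)
$K{\left(w \right)} = \frac{63 w}{5}$ ($K{\left(w \right)} = 7 \frac{9 w}{5} = \frac{63 w}{5}$)
$K{\left(z \right)} - \left(-73 + P{\left(-10 \right)} \left(-82\right)\right) = \frac{63}{5} \left(-55\right) - \left(-73 - - \frac{5822}{9}\right) = -693 - \left(-73 + \frac{5822}{9}\right) = -693 - \frac{5165}{9} = - \frac{11402}{9}$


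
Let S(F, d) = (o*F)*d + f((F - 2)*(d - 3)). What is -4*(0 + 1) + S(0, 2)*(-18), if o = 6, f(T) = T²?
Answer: -76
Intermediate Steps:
S(F, d) = (-3 + d)²*(-2 + F)² + 6*F*d (S(F, d) = (6*F)*d + ((F - 2)*(d - 3))² = 6*F*d + ((-2 + F)*(-3 + d))² = 6*F*d + ((-3 + d)*(-2 + F))² = 6*F*d + (-3 + d)²*(-2 + F)² = (-3 + d)²*(-2 + F)² + 6*F*d)
-4*(0 + 1) + S(0, 2)*(-18) = -4*(0 + 1) + ((6 - 3*0 - 2*2 + 0*2)² + 6*0*2)*(-18) = -4*1 + ((6 + 0 - 4 + 0)² + 0)*(-18) = -4 + (2² + 0)*(-18) = -4 + (4 + 0)*(-18) = -4 + 4*(-18) = -4 - 72 = -76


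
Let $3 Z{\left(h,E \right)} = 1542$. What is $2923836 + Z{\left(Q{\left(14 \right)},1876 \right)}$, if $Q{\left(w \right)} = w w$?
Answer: $2924350$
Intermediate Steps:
$Q{\left(w \right)} = w^{2}$
$Z{\left(h,E \right)} = 514$ ($Z{\left(h,E \right)} = \frac{1}{3} \cdot 1542 = 514$)
$2923836 + Z{\left(Q{\left(14 \right)},1876 \right)} = 2923836 + 514 = 2924350$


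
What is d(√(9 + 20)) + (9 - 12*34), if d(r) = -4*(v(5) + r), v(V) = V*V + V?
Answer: -519 - 4*√29 ≈ -540.54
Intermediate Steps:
v(V) = V + V² (v(V) = V² + V = V + V²)
d(r) = -120 - 4*r (d(r) = -4*(5*(1 + 5) + r) = -4*(5*6 + r) = -4*(30 + r) = -120 - 4*r)
d(√(9 + 20)) + (9 - 12*34) = (-120 - 4*√(9 + 20)) + (9 - 12*34) = (-120 - 4*√29) + (9 - 408) = (-120 - 4*√29) - 399 = -519 - 4*√29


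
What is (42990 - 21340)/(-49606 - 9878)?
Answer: -10825/29742 ≈ -0.36396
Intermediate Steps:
(42990 - 21340)/(-49606 - 9878) = 21650/(-59484) = 21650*(-1/59484) = -10825/29742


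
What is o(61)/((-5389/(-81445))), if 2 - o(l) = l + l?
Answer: -9773400/5389 ≈ -1813.6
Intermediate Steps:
o(l) = 2 - 2*l (o(l) = 2 - (l + l) = 2 - 2*l)
o(61)/((-5389/(-81445))) = (2 - 2*61)/((-5389/(-81445))) = (2 - 122)/((-5389*(-1/81445))) = -120/5389/81445 = -120*81445/5389 = -9773400/5389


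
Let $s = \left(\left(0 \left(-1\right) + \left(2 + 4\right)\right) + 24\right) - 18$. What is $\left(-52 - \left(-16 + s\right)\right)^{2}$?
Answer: $2304$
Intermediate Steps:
$s = 12$ ($s = \left(\left(0 + 6\right) + 24\right) - 18 = \left(6 + 24\right) - 18 = 30 - 18 = 12$)
$\left(-52 - \left(-16 + s\right)\right)^{2} = \left(-52 + \left(16 - 12\right)\right)^{2} = \left(-52 + 4\right)^{2} = \left(-48\right)^{2} = 2304$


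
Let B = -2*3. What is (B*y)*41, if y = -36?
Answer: 8856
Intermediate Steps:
B = -6
(B*y)*41 = -6*(-36)*41 = 216*41 = 8856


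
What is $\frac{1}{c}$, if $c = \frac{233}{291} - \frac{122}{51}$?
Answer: $- \frac{4947}{7873} \approx -0.62835$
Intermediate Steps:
$c = - \frac{7873}{4947}$ ($c = 233 \cdot \frac{1}{291} - \frac{122}{51} = \frac{233}{291} - \frac{122}{51} = - \frac{7873}{4947} \approx -1.5915$)
$\frac{1}{c} = \frac{1}{- \frac{7873}{4947}} = - \frac{4947}{7873}$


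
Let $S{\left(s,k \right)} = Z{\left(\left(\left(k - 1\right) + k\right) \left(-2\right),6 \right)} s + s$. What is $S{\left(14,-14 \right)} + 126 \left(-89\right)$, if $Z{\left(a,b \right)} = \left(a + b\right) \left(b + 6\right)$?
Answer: $-448$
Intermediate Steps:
$Z{\left(a,b \right)} = \left(6 + b\right) \left(a + b\right)$ ($Z{\left(a,b \right)} = \left(a + b\right) \left(6 + b\right) = \left(6 + b\right) \left(a + b\right)$)
$S{\left(s,k \right)} = s + s \left(96 - 48 k\right)$ ($S{\left(s,k \right)} = \left(6^{2} + 6 \left(\left(k - 1\right) + k\right) \left(-2\right) + 6 \cdot 6 + \left(\left(k - 1\right) + k\right) \left(-2\right) 6\right) s + s = \left(36 + 6 \left(\left(-1 + k\right) + k\right) \left(-2\right) + 36 + \left(\left(-1 + k\right) + k\right) \left(-2\right) 6\right) s + s = \left(36 + 6 \left(-1 + 2 k\right) \left(-2\right) + 36 + \left(-1 + 2 k\right) \left(-2\right) 6\right) s + s = \left(36 + 6 \left(2 - 4 k\right) + 36 + \left(2 - 4 k\right) 6\right) s + s = \left(36 - \left(-12 + 24 k\right) + 36 - \left(-12 + 24 k\right)\right) s + s = \left(96 - 48 k\right) s + s = s \left(96 - 48 k\right) + s = s + s \left(96 - 48 k\right)$)
$S{\left(14,-14 \right)} + 126 \left(-89\right) = 14 \left(97 - -672\right) + 126 \left(-89\right) = 14 \left(97 + 672\right) - 11214 = 14 \cdot 769 - 11214 = 10766 - 11214 = -448$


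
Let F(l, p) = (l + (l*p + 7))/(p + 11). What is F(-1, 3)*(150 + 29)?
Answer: 537/14 ≈ 38.357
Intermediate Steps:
F(l, p) = (7 + l + l*p)/(11 + p) (F(l, p) = (l + (7 + l*p))/(11 + p) = (7 + l + l*p)/(11 + p))
F(-1, 3)*(150 + 29) = ((7 - 1 - 1*3)/(11 + 3))*(150 + 29) = ((7 - 1 - 3)/14)*179 = ((1/14)*3)*179 = (3/14)*179 = 537/14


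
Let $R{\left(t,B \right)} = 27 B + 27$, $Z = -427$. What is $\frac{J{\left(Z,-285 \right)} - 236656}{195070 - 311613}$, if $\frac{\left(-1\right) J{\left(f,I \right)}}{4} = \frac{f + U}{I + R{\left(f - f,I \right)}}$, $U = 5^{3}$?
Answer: $\frac{1882126376}{926866479} \approx 2.0306$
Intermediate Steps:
$R{\left(t,B \right)} = 27 + 27 B$
$U = 125$
$J{\left(f,I \right)} = - \frac{4 \left(125 + f\right)}{27 + 28 I}$ ($J{\left(f,I \right)} = - 4 \frac{f + 125}{I + \left(27 + 27 I\right)} = - 4 \frac{125 + f}{27 + 28 I} = - \frac{4 \left(125 + f\right)}{27 + 28 I}$)
$\frac{J{\left(Z,-285 \right)} - 236656}{195070 - 311613} = \frac{\frac{4 \left(-125 - -427\right)}{27 + 28 \left(-285\right)} - 236656}{195070 - 311613} = \frac{\frac{4 \left(-125 + 427\right)}{27 - 7980} - 236656}{-116543} = \left(4 \frac{1}{-7953} \cdot 302 - 236656\right) \left(- \frac{1}{116543}\right) = \left(4 \left(- \frac{1}{7953}\right) 302 - 236656\right) \left(- \frac{1}{116543}\right) = \left(- \frac{1208}{7953} - 236656\right) \left(- \frac{1}{116543}\right) = \left(- \frac{1882126376}{7953}\right) \left(- \frac{1}{116543}\right) = \frac{1882126376}{926866479}$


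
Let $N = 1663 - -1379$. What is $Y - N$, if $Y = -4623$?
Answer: $-7665$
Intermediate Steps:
$N = 3042$ ($N = 1663 + 1379 = 3042$)
$Y - N = -4623 - 3042 = -7665$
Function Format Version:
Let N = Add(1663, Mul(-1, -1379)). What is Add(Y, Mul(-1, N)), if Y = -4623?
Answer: -7665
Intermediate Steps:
N = 3042 (N = Add(1663, 1379) = 3042)
Add(Y, Mul(-1, N)) = Add(-4623, Mul(-1, 3042)) = Add(-4623, -3042) = -7665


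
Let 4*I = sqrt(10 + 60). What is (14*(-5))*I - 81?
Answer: -81 - 35*sqrt(70)/2 ≈ -227.42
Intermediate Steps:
I = sqrt(70)/4 (I = sqrt(10 + 60)/4 = sqrt(70)/4 ≈ 2.0917)
(14*(-5))*I - 81 = (14*(-5))*(sqrt(70)/4) - 81 = -35*sqrt(70)/2 - 81 = -81 - 35*sqrt(70)/2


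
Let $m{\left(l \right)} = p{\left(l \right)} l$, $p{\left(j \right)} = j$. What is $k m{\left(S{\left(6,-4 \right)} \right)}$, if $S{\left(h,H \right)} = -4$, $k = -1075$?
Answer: $-17200$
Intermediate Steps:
$m{\left(l \right)} = l^{2}$ ($m{\left(l \right)} = l l = l^{2}$)
$k m{\left(S{\left(6,-4 \right)} \right)} = - 1075 \left(-4\right)^{2} = \left(-1075\right) 16 = -17200$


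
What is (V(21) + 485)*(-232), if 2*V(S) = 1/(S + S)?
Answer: -2362978/21 ≈ -1.1252e+5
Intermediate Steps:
V(S) = 1/(4*S) (V(S) = 1/(2*(S + S)) = 1/(2*((2*S))) = (1/(2*S))/2 = 1/(4*S))
(V(21) + 485)*(-232) = ((¼)/21 + 485)*(-232) = ((¼)*(1/21) + 485)*(-232) = (1/84 + 485)*(-232) = (40741/84)*(-232) = -2362978/21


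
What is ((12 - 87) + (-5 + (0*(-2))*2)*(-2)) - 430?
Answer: -495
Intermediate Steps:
((12 - 87) + (-5 + (0*(-2))*2)*(-2)) - 430 = (-75 + (-5 + 0*2)*(-2)) - 430 = (-75 + (-5 + 0)*(-2)) - 430 = (-75 - 5*(-2)) - 430 = (-75 + 10) - 430 = -65 - 430 = -495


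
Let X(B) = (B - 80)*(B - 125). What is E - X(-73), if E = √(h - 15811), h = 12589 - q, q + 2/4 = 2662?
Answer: -30294 + 41*I*√14/2 ≈ -30294.0 + 76.704*I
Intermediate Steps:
q = 5323/2 (q = -½ + 2662 = 5323/2 ≈ 2661.5)
h = 19855/2 (h = 12589 - 1*5323/2 = 12589 - 5323/2 = 19855/2 ≈ 9927.5)
X(B) = (-125 + B)*(-80 + B) (X(B) = (-80 + B)*(-125 + B) = (-125 + B)*(-80 + B))
E = 41*I*√14/2 (E = √(19855/2 - 15811) = √(-11767/2) = 41*I*√14/2 ≈ 76.704*I)
E - X(-73) = 41*I*√14/2 - (10000 + (-73)² - 205*(-73)) = 41*I*√14/2 - (10000 + 5329 + 14965) = 41*I*√14/2 - 1*30294 = 41*I*√14/2 - 30294 = -30294 + 41*I*√14/2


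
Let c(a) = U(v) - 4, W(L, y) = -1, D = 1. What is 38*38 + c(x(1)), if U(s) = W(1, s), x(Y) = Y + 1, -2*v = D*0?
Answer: 1439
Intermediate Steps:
v = 0 (v = -0/2 = -½*0 = 0)
x(Y) = 1 + Y
U(s) = -1
c(a) = -5 (c(a) = -1 - 4 = -5)
38*38 + c(x(1)) = 38*38 - 5 = 1444 - 5 = 1439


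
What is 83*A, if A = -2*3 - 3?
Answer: -747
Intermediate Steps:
A = -9 (A = -6 - 3 = -9)
83*A = 83*(-9) = -747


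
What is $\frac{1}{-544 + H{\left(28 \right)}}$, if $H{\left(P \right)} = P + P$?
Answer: $- \frac{1}{488} \approx -0.0020492$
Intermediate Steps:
$H{\left(P \right)} = 2 P$
$\frac{1}{-544 + H{\left(28 \right)}} = \frac{1}{-544 + 2 \cdot 28} = \frac{1}{-544 + 56} = \frac{1}{-488} = - \frac{1}{488}$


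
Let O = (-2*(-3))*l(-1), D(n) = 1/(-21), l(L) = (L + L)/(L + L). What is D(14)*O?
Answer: -2/7 ≈ -0.28571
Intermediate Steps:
l(L) = 1 (l(L) = (2*L)/((2*L)) = (2*L)*(1/(2*L)) = 1)
D(n) = -1/21
O = 6 (O = -2*(-3)*1 = 6*1 = 6)
D(14)*O = -1/21*6 = -2/7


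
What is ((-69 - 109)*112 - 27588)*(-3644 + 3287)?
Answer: 16966068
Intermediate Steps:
((-69 - 109)*112 - 27588)*(-3644 + 3287) = (-178*112 - 27588)*(-357) = (-19936 - 27588)*(-357) = -47524*(-357) = 16966068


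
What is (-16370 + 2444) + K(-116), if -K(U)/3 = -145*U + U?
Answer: -64038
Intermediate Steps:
K(U) = 432*U (K(U) = -3*(-145*U + U) = -(-432)*U = 432*U)
(-16370 + 2444) + K(-116) = (-16370 + 2444) + 432*(-116) = -13926 - 50112 = -64038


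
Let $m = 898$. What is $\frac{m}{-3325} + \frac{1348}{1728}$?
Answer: $\frac{732589}{1436400} \approx 0.51002$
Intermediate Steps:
$\frac{m}{-3325} + \frac{1348}{1728} = \frac{898}{-3325} + \frac{1348}{1728} = 898 \left(- \frac{1}{3325}\right) + 1348 \cdot \frac{1}{1728} = - \frac{898}{3325} + \frac{337}{432} = \frac{732589}{1436400}$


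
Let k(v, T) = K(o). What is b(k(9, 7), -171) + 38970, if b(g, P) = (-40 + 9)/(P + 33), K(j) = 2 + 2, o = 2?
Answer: 5377891/138 ≈ 38970.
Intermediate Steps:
K(j) = 4
k(v, T) = 4
b(g, P) = -31/(33 + P)
b(k(9, 7), -171) + 38970 = -31/(33 - 171) + 38970 = -31/(-138) + 38970 = -31*(-1/138) + 38970 = 31/138 + 38970 = 5377891/138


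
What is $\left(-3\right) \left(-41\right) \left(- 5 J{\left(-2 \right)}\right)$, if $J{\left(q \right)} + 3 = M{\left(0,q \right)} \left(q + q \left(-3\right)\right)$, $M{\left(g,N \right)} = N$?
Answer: $6765$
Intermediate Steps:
$J{\left(q \right)} = -3 - 2 q^{2}$ ($J{\left(q \right)} = -3 + q \left(q + q \left(-3\right)\right) = -3 + q \left(q - 3 q\right) = -3 + q \left(- 2 q\right) = -3 - 2 q^{2}$)
$\left(-3\right) \left(-41\right) \left(- 5 J{\left(-2 \right)}\right) = \left(-3\right) \left(-41\right) \left(- 5 \left(-3 - 2 \left(-2\right)^{2}\right)\right) = 123 \left(- 5 \left(-3 - 8\right)\right) = 123 \left(\left(-5\right) \left(-11\right)\right) = 123 \cdot 55 = 6765$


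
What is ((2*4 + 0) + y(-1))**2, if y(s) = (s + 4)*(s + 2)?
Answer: 121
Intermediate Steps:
y(s) = (2 + s)*(4 + s) (y(s) = (4 + s)*(2 + s) = (2 + s)*(4 + s))
((2*4 + 0) + y(-1))**2 = ((2*4 + 0) + (8 + (-1)**2 + 6*(-1)))**2 = ((8 + 0) + (8 + 1 - 6))**2 = (8 + 3)**2 = 11**2 = 121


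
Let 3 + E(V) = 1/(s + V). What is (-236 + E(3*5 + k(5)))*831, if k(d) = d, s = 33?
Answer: -10525446/53 ≈ -1.9859e+5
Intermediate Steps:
E(V) = -3 + 1/(33 + V)
(-236 + E(3*5 + k(5)))*831 = (-236 + (-98 - 3*(3*5 + 5))/(33 + (3*5 + 5)))*831 = (-236 + (-98 - 3*(15 + 5))/(33 + (15 + 5)))*831 = (-236 + (-98 - 3*20)/(33 + 20))*831 = (-236 + (-98 - 60)/53)*831 = (-236 + (1/53)*(-158))*831 = (-236 - 158/53)*831 = -12666/53*831 = -10525446/53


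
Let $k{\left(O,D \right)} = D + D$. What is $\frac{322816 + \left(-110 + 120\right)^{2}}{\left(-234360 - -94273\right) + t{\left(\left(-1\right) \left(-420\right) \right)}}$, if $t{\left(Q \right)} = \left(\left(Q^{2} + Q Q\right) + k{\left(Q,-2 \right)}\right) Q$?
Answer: $\frac{322916}{148034233} \approx 0.0021814$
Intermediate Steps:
$k{\left(O,D \right)} = 2 D$
$t{\left(Q \right)} = Q \left(-4 + 2 Q^{2}\right)$ ($t{\left(Q \right)} = \left(\left(Q^{2} + Q Q\right) + 2 \left(-2\right)\right) Q = \left(\left(Q^{2} + Q^{2}\right) - 4\right) Q = \left(2 Q^{2} - 4\right) Q = \left(-4 + 2 Q^{2}\right) Q = Q \left(-4 + 2 Q^{2}\right)$)
$\frac{322816 + \left(-110 + 120\right)^{2}}{\left(-234360 - -94273\right) + t{\left(\left(-1\right) \left(-420\right) \right)}} = \frac{322816 + \left(-110 + 120\right)^{2}}{\left(-234360 - -94273\right) + 2 \left(\left(-1\right) \left(-420\right)\right) \left(-2 + \left(\left(-1\right) \left(-420\right)\right)^{2}\right)} = \frac{322816 + 10^{2}}{\left(-234360 + 94273\right) + 2 \cdot 420 \left(-2 + 420^{2}\right)} = \frac{322816 + 100}{-140087 + 2 \cdot 420 \left(-2 + 176400\right)} = \frac{322916}{-140087 + 2 \cdot 420 \cdot 176398} = \frac{322916}{-140087 + 148174320} = \frac{322916}{148034233}$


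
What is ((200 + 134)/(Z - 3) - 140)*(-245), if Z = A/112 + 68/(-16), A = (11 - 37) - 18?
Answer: 4815720/107 ≈ 45007.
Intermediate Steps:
A = -44 (A = -26 - 18 = -44)
Z = -65/14 (Z = -44/112 + 68/(-16) = -44*1/112 + 68*(-1/16) = -11/28 - 17/4 = -65/14 ≈ -4.6429)
((200 + 134)/(Z - 3) - 140)*(-245) = ((200 + 134)/(-65/14 - 3) - 140)*(-245) = (334/(-107/14) - 140)*(-245) = (334*(-14/107) - 140)*(-245) = (-4676/107 - 140)*(-245) = -19656/107*(-245) = 4815720/107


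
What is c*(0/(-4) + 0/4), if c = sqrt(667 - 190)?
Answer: 0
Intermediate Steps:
c = 3*sqrt(53) (c = sqrt(477) = 3*sqrt(53) ≈ 21.840)
c*(0/(-4) + 0/4) = (3*sqrt(53))*(0/(-4) + 0/4) = (3*sqrt(53))*(0*(-1/4) + 0*(1/4)) = (3*sqrt(53))*(0 + 0) = (3*sqrt(53))*0 = 0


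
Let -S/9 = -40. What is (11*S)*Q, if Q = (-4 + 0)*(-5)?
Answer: 79200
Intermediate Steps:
S = 360 (S = -9*(-40) = 360)
Q = 20 (Q = -4*(-5) = 20)
(11*S)*Q = (11*360)*20 = 3960*20 = 79200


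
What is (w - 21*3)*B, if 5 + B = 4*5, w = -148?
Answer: -3165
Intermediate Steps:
B = 15 (B = -5 + 4*5 = -5 + 20 = 15)
(w - 21*3)*B = (-148 - 21*3)*15 = (-148 - 63)*15 = -211*15 = -3165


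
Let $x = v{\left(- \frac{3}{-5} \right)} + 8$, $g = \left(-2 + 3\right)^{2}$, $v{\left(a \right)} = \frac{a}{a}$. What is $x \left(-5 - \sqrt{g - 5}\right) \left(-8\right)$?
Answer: $360 + 144 i \approx 360.0 + 144.0 i$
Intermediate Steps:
$v{\left(a \right)} = 1$
$g = 1$ ($g = 1^{2} = 1$)
$x = 9$ ($x = 1 + 8 = 9$)
$x \left(-5 - \sqrt{g - 5}\right) \left(-8\right) = 9 \left(-5 - \sqrt{1 - 5}\right) \left(-8\right) = 9 \left(-5 - \sqrt{-4}\right) \left(-8\right) = 9 \left(-5 - 2 i\right) \left(-8\right) = \left(-45 - 18 i\right) \left(-8\right) = 360 + 144 i$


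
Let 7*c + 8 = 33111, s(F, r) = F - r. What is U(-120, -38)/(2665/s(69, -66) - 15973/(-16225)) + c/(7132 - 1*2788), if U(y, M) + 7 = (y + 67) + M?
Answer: -5127080947/1408572408 ≈ -3.6399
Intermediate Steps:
U(y, M) = 60 + M + y (U(y, M) = -7 + ((y + 67) + M) = -7 + ((67 + y) + M) = -7 + (67 + M + y) = 60 + M + y)
c = 4729 (c = -8/7 + (⅐)*33111 = -8/7 + 33111/7 = 4729)
U(-120, -38)/(2665/s(69, -66) - 15973/(-16225)) + c/(7132 - 1*2788) = (60 - 38 - 120)/(2665/(69 - 1*(-66)) - 15973/(-16225)) + 4729/(7132 - 1*2788) = -98/(2665/(69 + 66) - 15973*(-1/16225)) + 4729/(7132 - 2788) = -98/(2665/135 + 15973/16225) + 4729/4344 = -98/(2665*(1/135) + 15973/16225) + 4729*(1/4344) = -98/(533/27 + 15973/16225) + 4729/4344 = -98/9079196/438075 + 4729/4344 = -98*438075/9079196 + 4729/4344 = -3066525/648514 + 4729/4344 = -5127080947/1408572408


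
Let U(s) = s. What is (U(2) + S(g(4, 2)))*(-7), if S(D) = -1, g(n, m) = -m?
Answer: -7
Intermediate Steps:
(U(2) + S(g(4, 2)))*(-7) = (2 - 1)*(-7) = 1*(-7) = -7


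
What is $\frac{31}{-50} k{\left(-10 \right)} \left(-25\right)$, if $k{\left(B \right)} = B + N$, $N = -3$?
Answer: $- \frac{403}{2} \approx -201.5$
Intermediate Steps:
$k{\left(B \right)} = -3 + B$ ($k{\left(B \right)} = B - 3 = -3 + B$)
$\frac{31}{-50} k{\left(-10 \right)} \left(-25\right) = \frac{31}{-50} \left(-3 - 10\right) \left(-25\right) = 31 \left(- \frac{1}{50}\right) \left(-13\right) \left(-25\right) = \left(- \frac{31}{50}\right) \left(-13\right) \left(-25\right) = \frac{403}{50} \left(-25\right) = - \frac{403}{2}$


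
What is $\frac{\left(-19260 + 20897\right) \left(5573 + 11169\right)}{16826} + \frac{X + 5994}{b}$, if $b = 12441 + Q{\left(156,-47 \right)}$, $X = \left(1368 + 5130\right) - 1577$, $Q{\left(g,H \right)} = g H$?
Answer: $\frac{70102125538}{42982017} \approx 1631.0$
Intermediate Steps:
$Q{\left(g,H \right)} = H g$
$X = 4921$ ($X = 6498 - 1577 = 4921$)
$b = 5109$ ($b = 12441 - 7332 = 5109$)
$\frac{\left(-19260 + 20897\right) \left(5573 + 11169\right)}{16826} + \frac{X + 5994}{b} = \frac{\left(-19260 + 20897\right) \left(5573 + 11169\right)}{16826} + \frac{4921 + 5994}{5109} = 1637 \cdot 16742 \cdot \frac{1}{16826} + 10915 \cdot \frac{1}{5109} = 27406654 \cdot \frac{1}{16826} + \frac{10915}{5109} = \frac{13703327}{8413} + \frac{10915}{5109} = \frac{70102125538}{42982017}$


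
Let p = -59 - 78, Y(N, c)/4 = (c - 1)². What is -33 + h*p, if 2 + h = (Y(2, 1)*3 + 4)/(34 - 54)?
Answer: 1342/5 ≈ 268.40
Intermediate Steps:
Y(N, c) = 4*(-1 + c)² (Y(N, c) = 4*(c - 1)² = 4*(-1 + c)²)
p = -137
h = -11/5 (h = -2 + ((4*(-1 + 1)²)*3 + 4)/(34 - 54) = -2 + ((4*0²)*3 + 4)/(-20) = -2 + ((4*0)*3 + 4)*(-1/20) = -2 + (0*3 + 4)*(-1/20) = -2 + (0 + 4)*(-1/20) = -2 + 4*(-1/20) = -2 - ⅕ = -11/5 ≈ -2.2000)
-33 + h*p = -33 - 11/5*(-137) = -33 + 1507/5 = 1342/5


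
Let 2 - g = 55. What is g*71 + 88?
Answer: -3675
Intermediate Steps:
g = -53 (g = 2 - 1*55 = 2 - 55 = -53)
g*71 + 88 = -53*71 + 88 = -3763 + 88 = -3675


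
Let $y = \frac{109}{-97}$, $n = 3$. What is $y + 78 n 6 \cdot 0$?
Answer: $- \frac{109}{97} \approx -1.1237$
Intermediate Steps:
$y = - \frac{109}{97}$ ($y = 109 \left(- \frac{1}{97}\right) = - \frac{109}{97} \approx -1.1237$)
$y + 78 n 6 \cdot 0 = - \frac{109}{97} + 78 \cdot 3 \cdot 6 \cdot 0 = - \frac{109}{97} + 78 \cdot 18 \cdot 0 = - \frac{109}{97} + 78 \cdot 0 = - \frac{109}{97} + 0 = - \frac{109}{97}$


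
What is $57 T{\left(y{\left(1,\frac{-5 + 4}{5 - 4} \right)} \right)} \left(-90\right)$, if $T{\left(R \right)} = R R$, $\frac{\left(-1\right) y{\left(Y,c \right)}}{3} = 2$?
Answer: $-184680$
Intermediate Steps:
$y{\left(Y,c \right)} = -6$ ($y{\left(Y,c \right)} = \left(-3\right) 2 = -6$)
$T{\left(R \right)} = R^{2}$
$57 T{\left(y{\left(1,\frac{-5 + 4}{5 - 4} \right)} \right)} \left(-90\right) = 57 \left(-6\right)^{2} \left(-90\right) = 57 \cdot 36 \left(-90\right) = 2052 \left(-90\right) = -184680$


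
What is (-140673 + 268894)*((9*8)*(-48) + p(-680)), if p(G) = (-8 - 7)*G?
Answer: 864722424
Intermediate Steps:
p(G) = -15*G
(-140673 + 268894)*((9*8)*(-48) + p(-680)) = (-140673 + 268894)*((9*8)*(-48) - 15*(-680)) = 128221*(72*(-48) + 10200) = 128221*(-3456 + 10200) = 128221*6744 = 864722424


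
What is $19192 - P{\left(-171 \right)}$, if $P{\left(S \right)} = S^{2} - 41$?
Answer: $-10008$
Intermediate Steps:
$P{\left(S \right)} = -41 + S^{2}$ ($P{\left(S \right)} = S^{2} - 41 = -41 + S^{2}$)
$19192 - P{\left(-171 \right)} = 19192 - \left(-41 + \left(-171\right)^{2}\right) = 19192 - \left(-41 + 29241\right) = 19192 - 29200 = -10008$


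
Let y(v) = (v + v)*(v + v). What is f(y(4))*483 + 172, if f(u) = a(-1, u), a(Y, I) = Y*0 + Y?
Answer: -311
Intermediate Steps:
y(v) = 4*v² (y(v) = (2*v)*(2*v) = 4*v²)
a(Y, I) = Y (a(Y, I) = 0 + Y = Y)
f(u) = -1
f(y(4))*483 + 172 = -1*483 + 172 = -483 + 172 = -311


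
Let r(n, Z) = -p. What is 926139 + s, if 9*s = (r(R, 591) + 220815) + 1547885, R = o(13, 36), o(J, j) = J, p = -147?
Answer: 10104098/9 ≈ 1.1227e+6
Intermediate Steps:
R = 13
r(n, Z) = 147 (r(n, Z) = -1*(-147) = 147)
s = 1768847/9 (s = ((147 + 220815) + 1547885)/9 = (220962 + 1547885)/9 = (⅑)*1768847 = 1768847/9 ≈ 1.9654e+5)
926139 + s = 926139 + 1768847/9 = 10104098/9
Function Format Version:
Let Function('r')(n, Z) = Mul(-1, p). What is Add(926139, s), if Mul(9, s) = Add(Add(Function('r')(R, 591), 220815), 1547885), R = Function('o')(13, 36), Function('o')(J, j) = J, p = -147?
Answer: Rational(10104098, 9) ≈ 1.1227e+6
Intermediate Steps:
R = 13
Function('r')(n, Z) = 147 (Function('r')(n, Z) = Mul(-1, -147) = 147)
s = Rational(1768847, 9) (s = Mul(Rational(1, 9), Add(Add(147, 220815), 1547885)) = Mul(Rational(1, 9), Add(220962, 1547885)) = Mul(Rational(1, 9), 1768847) = Rational(1768847, 9) ≈ 1.9654e+5)
Add(926139, s) = Add(926139, Rational(1768847, 9)) = Rational(10104098, 9)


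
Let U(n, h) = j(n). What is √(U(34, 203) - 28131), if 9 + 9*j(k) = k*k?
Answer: 8*I*√3938/3 ≈ 167.34*I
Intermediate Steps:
j(k) = -1 + k²/9 (j(k) = -1 + (k*k)/9 = -1 + k²/9)
U(n, h) = -1 + n²/9
√(U(34, 203) - 28131) = √((-1 + (⅑)*34²) - 28131) = √((-1 + (⅑)*1156) - 28131) = √((-1 + 1156/9) - 28131) = √(1147/9 - 28131) = √(-252032/9) = 8*I*√3938/3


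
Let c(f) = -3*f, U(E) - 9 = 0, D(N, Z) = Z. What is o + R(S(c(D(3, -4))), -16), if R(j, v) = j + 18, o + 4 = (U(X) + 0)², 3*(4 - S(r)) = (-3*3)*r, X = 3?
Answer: 135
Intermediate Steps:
U(E) = 9 (U(E) = 9 + 0 = 9)
S(r) = 4 + 3*r (S(r) = 4 - (-3*3)*r/3 = 4 - (-3)*r = 4 + 3*r)
o = 77 (o = -4 + (9 + 0)² = -4 + 9² = -4 + 81 = 77)
R(j, v) = 18 + j
o + R(S(c(D(3, -4))), -16) = 77 + (18 + (4 + 3*(-3*(-4)))) = 77 + (18 + (4 + 3*12)) = 77 + (18 + (4 + 36)) = 77 + (18 + 40) = 77 + 58 = 135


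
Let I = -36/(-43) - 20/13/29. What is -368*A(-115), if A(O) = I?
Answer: -4678016/16211 ≈ -288.57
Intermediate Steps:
I = 12712/16211 (I = -36*(-1/43) - 20*1/13*(1/29) = 36/43 - 20/13*1/29 = 36/43 - 20/377 = 12712/16211 ≈ 0.78416)
A(O) = 12712/16211
-368*A(-115) = -368*12712/16211 = -4678016/16211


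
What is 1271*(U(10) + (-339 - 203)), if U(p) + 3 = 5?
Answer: -686340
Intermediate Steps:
U(p) = 2 (U(p) = -3 + 5 = 2)
1271*(U(10) + (-339 - 203)) = 1271*(2 + (-339 - 203)) = 1271*(2 - 542) = 1271*(-540) = -686340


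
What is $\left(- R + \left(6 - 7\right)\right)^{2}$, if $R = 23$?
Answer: $576$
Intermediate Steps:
$\left(- R + \left(6 - 7\right)\right)^{2} = \left(\left(-1\right) 23 + \left(6 - 7\right)\right)^{2} = \left(-23 - 1\right)^{2} = \left(-24\right)^{2} = 576$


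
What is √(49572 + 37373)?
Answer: √86945 ≈ 294.86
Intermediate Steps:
√(49572 + 37373) = √86945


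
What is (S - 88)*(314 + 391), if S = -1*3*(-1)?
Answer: -59925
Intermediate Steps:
S = 3 (S = -3*(-1) = 3)
(S - 88)*(314 + 391) = (3 - 88)*(314 + 391) = -85*705 = -59925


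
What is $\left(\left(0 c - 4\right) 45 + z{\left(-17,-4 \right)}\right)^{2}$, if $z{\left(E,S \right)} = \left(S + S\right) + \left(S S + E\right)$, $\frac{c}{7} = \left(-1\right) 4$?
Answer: $35721$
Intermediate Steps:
$c = -28$ ($c = 7 \left(\left(-1\right) 4\right) = 7 \left(-4\right) = -28$)
$z{\left(E,S \right)} = E + S^{2} + 2 S$ ($z{\left(E,S \right)} = 2 S + \left(S^{2} + E\right) = 2 S + \left(E + S^{2}\right) = E + S^{2} + 2 S$)
$\left(\left(0 c - 4\right) 45 + z{\left(-17,-4 \right)}\right)^{2} = \left(\left(0 \left(-28\right) - 4\right) 45 + \left(-17 + \left(-4\right)^{2} + 2 \left(-4\right)\right)\right)^{2} = \left(\left(0 - 4\right) 45 - 9\right)^{2} = \left(\left(-4\right) 45 - 9\right)^{2} = \left(-180 - 9\right)^{2} = \left(-189\right)^{2} = 35721$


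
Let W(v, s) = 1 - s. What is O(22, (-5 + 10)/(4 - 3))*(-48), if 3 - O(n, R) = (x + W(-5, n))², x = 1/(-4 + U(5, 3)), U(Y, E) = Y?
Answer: 19056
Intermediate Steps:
x = 1 (x = 1/(-4 + 5) = 1/1 = 1)
O(n, R) = 3 - (2 - n)² (O(n, R) = 3 - (1 + (1 - n))² = 3 - (2 - n)²)
O(22, (-5 + 10)/(4 - 3))*(-48) = (3 - (-2 + 22)²)*(-48) = (3 - 1*20²)*(-48) = (3 - 1*400)*(-48) = (3 - 400)*(-48) = -397*(-48) = 19056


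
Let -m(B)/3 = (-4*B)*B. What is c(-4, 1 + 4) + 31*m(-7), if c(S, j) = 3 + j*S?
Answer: 18211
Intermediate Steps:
c(S, j) = 3 + S*j
m(B) = 12*B² (m(B) = -3*(-4*B)*B = -(-12)*B² = 12*B²)
c(-4, 1 + 4) + 31*m(-7) = (3 - 4*(1 + 4)) + 31*(12*(-7)²) = (3 - 4*5) + 31*(12*49) = (3 - 20) + 31*588 = -17 + 18228 = 18211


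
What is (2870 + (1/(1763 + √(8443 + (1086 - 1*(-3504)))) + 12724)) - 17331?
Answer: -5376249469/3095136 - √13033/3095136 ≈ -1737.0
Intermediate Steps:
(2870 + (1/(1763 + √(8443 + (1086 - 1*(-3504)))) + 12724)) - 17331 = (2870 + (1/(1763 + √(8443 + (1086 + 3504))) + 12724)) - 17331 = (2870 + (1/(1763 + √(8443 + 4590)) + 12724)) - 17331 = (2870 + (1/(1763 + √13033) + 12724)) - 17331 = (2870 + (12724 + 1/(1763 + √13033))) - 17331 = (15594 + 1/(1763 + √13033)) - 17331 = -1737 + 1/(1763 + √13033)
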